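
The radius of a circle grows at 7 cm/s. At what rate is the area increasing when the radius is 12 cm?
168π cm²/s

A = πr²
dA/dt = 2πr · dr/dt = 2π(12)(7) = 168π cm²/s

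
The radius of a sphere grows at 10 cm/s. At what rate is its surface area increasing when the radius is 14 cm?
1120π cm²/s

S = 4πr²
dS/dt = dS/dr · dr/dt = 8πr · 10
At r = 14: dS/dt = 1120π cm²/s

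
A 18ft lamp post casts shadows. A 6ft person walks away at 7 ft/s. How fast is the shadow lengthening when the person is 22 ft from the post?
7/2 ft/s

By similar triangles: 18/(x+s) = 6/s
Solving: s = 6x/12
ds/dt = 6/12 · dx/dt = 1/2 · 7 = 7/2 ft/s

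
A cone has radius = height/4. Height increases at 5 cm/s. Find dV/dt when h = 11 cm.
605π/16 cm³/s

V = (1/3)π(h/4)²h = πh³/48
dV/dt = πh²/16 · 5
At h = 11: dV/dt = 605π/16 cm³/s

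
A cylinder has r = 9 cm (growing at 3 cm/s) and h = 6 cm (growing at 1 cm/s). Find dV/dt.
405π cm³/s

V = πr²h
dV/dt = 2πrh·dr/dt + πr²·dh/dt
= 2π(9)(6)(3) + π(9)²(1)
= 405π cm³/s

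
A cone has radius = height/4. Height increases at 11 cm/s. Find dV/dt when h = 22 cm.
1331π/4 cm³/s

V = (1/3)π(h/4)²h = πh³/48
dV/dt = πh²/16 · 11
At h = 22: dV/dt = 1331π/4 cm³/s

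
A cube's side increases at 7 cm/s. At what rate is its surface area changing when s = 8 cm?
672 cm²/s

A = 6s²
dA/dt = 12s · ds/dt = 12·8·7 = 672 cm²/s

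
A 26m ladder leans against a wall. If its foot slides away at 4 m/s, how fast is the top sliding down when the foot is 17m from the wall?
68√43/129 ≈ 3.457 m/s

x² + y² = 26²
2x·dx/dt + 2y·dy/dt = 0
dy/dt = -x/y · dx/dt = -17/(3√43) · 4 = -68√43/129 m/s
The top is descending at 68√43/129 ≈ 3.457 m/s.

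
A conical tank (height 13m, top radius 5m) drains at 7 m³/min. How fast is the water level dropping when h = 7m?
169/(175π) ≈ 0.3074 m/min

r/h = 5/13, so r = (5/13)h
V = (1/3)πr²h = (1/3)π((5/13)h)²h = (25/507)πh³
dV/dh = (25/169)πh²
dh/dt = (dV/dt)/(dV/dh) = -7/((25/169)π·7²) = -169/(175π) m/min
The level is dropping at 169/(175π) ≈ 0.3074 m/min.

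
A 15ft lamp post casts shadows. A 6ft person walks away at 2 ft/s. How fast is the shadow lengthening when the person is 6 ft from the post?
4/3 ft/s

By similar triangles: 15/(x+s) = 6/s
Solving: s = 6x/9
ds/dt = 6/9 · dx/dt = 2/3 · 2 = 4/3 ft/s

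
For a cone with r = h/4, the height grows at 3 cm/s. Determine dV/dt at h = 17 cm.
867π/16 cm³/s

V = (1/3)π(h/4)²h = πh³/48
dV/dt = πh²/16 · 3
At h = 17: dV/dt = 867π/16 cm³/s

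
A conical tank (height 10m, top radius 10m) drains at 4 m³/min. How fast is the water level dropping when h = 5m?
4/(25π) ≈ 0.05093 m/min

r/h = 10/10, so r = h
V = (1/3)πr²h = (1/3)π(h)²h = (1/3)πh³
dV/dh = πh²
dh/dt = (dV/dt)/(dV/dh) = -4/(π·5²) = -4/(25π) m/min
The level is dropping at 4/(25π) ≈ 0.05093 m/min.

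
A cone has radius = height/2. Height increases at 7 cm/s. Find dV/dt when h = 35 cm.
8575π/4 cm³/s

V = (1/3)π(h/2)²h = πh³/12
dV/dt = πh²/4 · 7
At h = 35: dV/dt = 8575π/4 cm³/s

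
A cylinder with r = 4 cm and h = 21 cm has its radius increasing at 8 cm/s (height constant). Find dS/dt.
464π cm²/s

S = 2πrh + 2πr² (lateral + bases)
dS/dt = (2πh + 4πr)·dr/dt = (2π·21 + 4π·4)·8
= 464π cm²/s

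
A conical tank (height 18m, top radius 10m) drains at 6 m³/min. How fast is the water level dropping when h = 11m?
486/(3025π) ≈ 0.05114 m/min

r/h = 10/18, so r = (5/9)h
V = (1/3)πr²h = (1/3)π((5/9)h)²h = (25/243)πh³
dV/dh = (25/81)πh²
dh/dt = (dV/dt)/(dV/dh) = -6/((25/81)π·11²) = -486/(3025π) m/min
The level is dropping at 486/(3025π) ≈ 0.05114 m/min.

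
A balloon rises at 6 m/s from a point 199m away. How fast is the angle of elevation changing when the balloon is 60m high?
0.027638 rad/s

tan(θ) = y/199
sec²(θ) · dθ/dt = (1/199) · dy/dt
dθ/dt = cos²(θ)/199 · 6 = 199/(199² + 60²) · 6
dθ/dt = 0.027638 rad/s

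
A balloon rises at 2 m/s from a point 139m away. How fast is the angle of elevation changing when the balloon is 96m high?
0.009742 rad/s

tan(θ) = y/139
sec²(θ) · dθ/dt = (1/139) · dy/dt
dθ/dt = cos²(θ)/139 · 2 = 139/(139² + 96²) · 2
dθ/dt = 0.009742 rad/s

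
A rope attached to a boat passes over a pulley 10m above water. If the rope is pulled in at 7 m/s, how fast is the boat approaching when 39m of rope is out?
39√29/29 ≈ 7.242 m/s

rope² = x² + 10²
x = √(39² - 10²) = 7√29
dx/dt = (rope/x) · d(rope)/dt = (39/(7√29)) · (-7) = -39√29/29 m/s
The boat approaches at 39√29/29 ≈ 7.242 m/s.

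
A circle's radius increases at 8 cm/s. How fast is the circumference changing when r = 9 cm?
16π cm/s

C = 2πr
dC/dt = 2π · dr/dt = 2π · 8 = 16π cm/s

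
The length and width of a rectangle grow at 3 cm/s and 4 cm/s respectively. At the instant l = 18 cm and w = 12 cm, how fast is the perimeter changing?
14 cm/s

P = 2(l + w)
dP/dt = 2(dl/dt + dw/dt) = 2(3 + 4) = 14 cm/s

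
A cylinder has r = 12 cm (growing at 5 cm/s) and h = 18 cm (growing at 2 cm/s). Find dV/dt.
2448π cm³/s

V = πr²h
dV/dt = 2πrh·dr/dt + πr²·dh/dt
= 2π(12)(18)(5) + π(12)²(2)
= 2448π cm³/s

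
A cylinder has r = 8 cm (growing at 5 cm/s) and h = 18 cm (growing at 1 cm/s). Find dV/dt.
1504π cm³/s

V = πr²h
dV/dt = 2πrh·dr/dt + πr²·dh/dt
= 2π(8)(18)(5) + π(8)²(1)
= 1504π cm³/s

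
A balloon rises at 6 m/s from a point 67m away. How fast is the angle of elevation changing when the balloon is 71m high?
0.042183 rad/s

tan(θ) = y/67
sec²(θ) · dθ/dt = (1/67) · dy/dt
dθ/dt = cos²(θ)/67 · 6 = 67/(67² + 71²) · 6
dθ/dt = 0.042183 rad/s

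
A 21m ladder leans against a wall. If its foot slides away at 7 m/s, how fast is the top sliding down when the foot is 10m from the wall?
70√341/341 ≈ 3.791 m/s

x² + y² = 21²
2x·dx/dt + 2y·dy/dt = 0
dy/dt = -x/y · dx/dt = -10/√341 · 7 = -70√341/341 m/s
The top is descending at 70√341/341 ≈ 3.791 m/s.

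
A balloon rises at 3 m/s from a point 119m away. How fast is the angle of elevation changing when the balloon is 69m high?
0.018867 rad/s

tan(θ) = y/119
sec²(θ) · dθ/dt = (1/119) · dy/dt
dθ/dt = cos²(θ)/119 · 3 = 119/(119² + 69²) · 3
dθ/dt = 0.018867 rad/s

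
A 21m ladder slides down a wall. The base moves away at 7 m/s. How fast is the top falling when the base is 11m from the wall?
77√5/40 ≈ 4.304 m/s

x² + y² = 21²
2x·dx/dt + 2y·dy/dt = 0
dy/dt = -x/y · dx/dt = -11/(8√5) · 7 = -77√5/40 m/s
The top is descending at 77√5/40 ≈ 4.304 m/s.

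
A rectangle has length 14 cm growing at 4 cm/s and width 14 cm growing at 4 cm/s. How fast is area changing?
112 cm²/s

A = lw
dA/dt = w·dl/dt + l·dw/dt = 14·4 + 14·4 = 112 cm²/s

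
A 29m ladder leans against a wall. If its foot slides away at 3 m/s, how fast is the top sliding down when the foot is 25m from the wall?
25√6/12 ≈ 5.103 m/s

x² + y² = 29²
2x·dx/dt + 2y·dy/dt = 0
dy/dt = -x/y · dx/dt = -25/(6√6) · 3 = -25√6/12 m/s
The top is descending at 25√6/12 ≈ 5.103 m/s.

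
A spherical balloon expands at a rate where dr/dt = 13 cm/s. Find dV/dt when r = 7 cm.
2548π cm³/s

V = (4/3)πr³
dV/dt = dV/dr · dr/dt = 4πr² · 13
At r = 7: dV/dt = 2548π cm³/s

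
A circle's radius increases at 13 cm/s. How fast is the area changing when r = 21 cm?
546π cm²/s

A = πr²
dA/dt = 2πr · dr/dt = 2π(21)(13) = 546π cm²/s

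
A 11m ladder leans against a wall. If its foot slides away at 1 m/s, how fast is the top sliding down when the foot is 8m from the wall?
8√57/57 ≈ 1.06 m/s

x² + y² = 11²
2x·dx/dt + 2y·dy/dt = 0
dy/dt = -x/y · dx/dt = -8/√57 · 1 = -8√57/57 m/s
The top is descending at 8√57/57 ≈ 1.06 m/s.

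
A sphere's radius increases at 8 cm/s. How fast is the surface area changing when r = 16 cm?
1024π cm²/s

S = 4πr²
dS/dt = dS/dr · dr/dt = 8πr · 8
At r = 16: dS/dt = 1024π cm²/s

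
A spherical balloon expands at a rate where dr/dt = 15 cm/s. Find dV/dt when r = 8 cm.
3840π cm³/s

V = (4/3)πr³
dV/dt = dV/dr · dr/dt = 4πr² · 15
At r = 8: dV/dt = 3840π cm³/s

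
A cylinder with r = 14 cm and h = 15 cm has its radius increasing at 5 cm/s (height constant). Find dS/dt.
430π cm²/s

S = 2πrh + 2πr² (lateral + bases)
dS/dt = (2πh + 4πr)·dr/dt = (2π·15 + 4π·14)·5
= 430π cm²/s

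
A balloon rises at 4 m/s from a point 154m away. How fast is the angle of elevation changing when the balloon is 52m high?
0.023316 rad/s

tan(θ) = y/154
sec²(θ) · dθ/dt = (1/154) · dy/dt
dθ/dt = cos²(θ)/154 · 4 = 154/(154² + 52²) · 4
dθ/dt = 0.023316 rad/s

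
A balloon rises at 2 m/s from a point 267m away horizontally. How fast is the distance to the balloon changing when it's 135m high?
45√9946/4973 ≈ 0.9024 m/s

z² = 267² + y²
z = √(267² + 135²) = 3√9946
dz/dt = y/z · dy/dt = 135/(3√9946) · 2 = 45√9946/4973 ≈ 0.9024 m/s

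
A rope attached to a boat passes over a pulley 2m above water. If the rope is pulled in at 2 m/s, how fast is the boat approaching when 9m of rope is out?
18√77/77 ≈ 2.051 m/s

rope² = x² + 2²
x = √(9² - 2²) = √77
dx/dt = (rope/x) · d(rope)/dt = (9/√77) · (-2) = -18√77/77 m/s
The boat approaches at 18√77/77 ≈ 2.051 m/s.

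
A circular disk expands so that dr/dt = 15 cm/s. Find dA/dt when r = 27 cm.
810π cm²/s

A = πr²
dA/dt = 2πr · dr/dt = 2π(27)(15) = 810π cm²/s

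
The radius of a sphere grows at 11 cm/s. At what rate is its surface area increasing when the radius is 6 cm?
528π cm²/s

S = 4πr²
dS/dt = dS/dr · dr/dt = 8πr · 11
At r = 6: dS/dt = 528π cm²/s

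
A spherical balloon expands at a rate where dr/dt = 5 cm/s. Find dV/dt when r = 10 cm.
2000π cm³/s

V = (4/3)πr³
dV/dt = dV/dr · dr/dt = 4πr² · 5
At r = 10: dV/dt = 2000π cm³/s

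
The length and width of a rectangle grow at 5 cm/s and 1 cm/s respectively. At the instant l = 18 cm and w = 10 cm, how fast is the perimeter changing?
12 cm/s

P = 2(l + w)
dP/dt = 2(dl/dt + dw/dt) = 2(5 + 1) = 12 cm/s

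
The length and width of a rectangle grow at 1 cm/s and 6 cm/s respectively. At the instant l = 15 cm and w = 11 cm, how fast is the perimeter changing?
14 cm/s

P = 2(l + w)
dP/dt = 2(dl/dt + dw/dt) = 2(1 + 6) = 14 cm/s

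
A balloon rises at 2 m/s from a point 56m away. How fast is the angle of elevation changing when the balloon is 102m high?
0.008272 rad/s

tan(θ) = y/56
sec²(θ) · dθ/dt = (1/56) · dy/dt
dθ/dt = cos²(θ)/56 · 2 = 56/(56² + 102²) · 2
dθ/dt = 0.008272 rad/s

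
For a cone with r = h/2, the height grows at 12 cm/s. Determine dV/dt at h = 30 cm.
2700π cm³/s

V = (1/3)π(h/2)²h = πh³/12
dV/dt = πh²/4 · 12
At h = 30: dV/dt = 2700π cm³/s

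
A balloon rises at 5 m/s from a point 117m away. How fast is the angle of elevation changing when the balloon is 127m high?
0.019619 rad/s

tan(θ) = y/117
sec²(θ) · dθ/dt = (1/117) · dy/dt
dθ/dt = cos²(θ)/117 · 5 = 117/(117² + 127²) · 5
dθ/dt = 0.019619 rad/s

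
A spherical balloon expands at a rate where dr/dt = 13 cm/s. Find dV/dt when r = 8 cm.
3328π cm³/s

V = (4/3)πr³
dV/dt = dV/dr · dr/dt = 4πr² · 13
At r = 8: dV/dt = 3328π cm³/s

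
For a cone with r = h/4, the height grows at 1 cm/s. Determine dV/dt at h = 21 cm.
441π/16 cm³/s

V = (1/3)π(h/4)²h = πh³/48
dV/dt = πh²/16 · 1
At h = 21: dV/dt = 441π/16 cm³/s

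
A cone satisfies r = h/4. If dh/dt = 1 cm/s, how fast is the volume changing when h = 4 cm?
π cm³/s

V = (1/3)π(h/4)²h = πh³/48
dV/dt = πh²/16 · 1
At h = 4: dV/dt = π cm³/s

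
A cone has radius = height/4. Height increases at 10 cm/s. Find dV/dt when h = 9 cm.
405π/8 cm³/s

V = (1/3)π(h/4)²h = πh³/48
dV/dt = πh²/16 · 10
At h = 9: dV/dt = 405π/8 cm³/s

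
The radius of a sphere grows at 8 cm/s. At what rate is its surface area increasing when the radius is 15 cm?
960π cm²/s

S = 4πr²
dS/dt = dS/dr · dr/dt = 8πr · 8
At r = 15: dS/dt = 960π cm²/s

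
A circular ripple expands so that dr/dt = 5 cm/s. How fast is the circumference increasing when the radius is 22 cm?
10π cm/s

C = 2πr
dC/dt = 2π · dr/dt = 2π · 5 = 10π cm/s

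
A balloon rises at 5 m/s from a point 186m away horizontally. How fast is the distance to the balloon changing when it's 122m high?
61√12370/2474 ≈ 2.742 m/s

z² = 186² + y²
z = √(186² + 122²) = 2√12370
dz/dt = y/z · dy/dt = 122/(2√12370) · 5 = 61√12370/2474 ≈ 2.742 m/s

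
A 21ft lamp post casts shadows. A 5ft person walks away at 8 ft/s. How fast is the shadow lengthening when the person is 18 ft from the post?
5/2 ft/s

By similar triangles: 21/(x+s) = 5/s
Solving: s = 5x/16
ds/dt = 5/16 · dx/dt = 5/16 · 8 = 5/2 ft/s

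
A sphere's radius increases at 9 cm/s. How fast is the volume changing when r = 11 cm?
4356π cm³/s

V = (4/3)πr³
dV/dt = dV/dr · dr/dt = 4πr² · 9
At r = 11: dV/dt = 4356π cm³/s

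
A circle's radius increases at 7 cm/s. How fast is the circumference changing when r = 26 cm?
14π cm/s

C = 2πr
dC/dt = 2π · dr/dt = 2π · 7 = 14π cm/s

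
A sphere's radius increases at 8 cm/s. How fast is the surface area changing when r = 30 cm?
1920π cm²/s

S = 4πr²
dS/dt = dS/dr · dr/dt = 8πr · 8
At r = 30: dS/dt = 1920π cm²/s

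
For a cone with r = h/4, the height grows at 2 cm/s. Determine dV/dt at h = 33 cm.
1089π/8 cm³/s

V = (1/3)π(h/4)²h = πh³/48
dV/dt = πh²/16 · 2
At h = 33: dV/dt = 1089π/8 cm³/s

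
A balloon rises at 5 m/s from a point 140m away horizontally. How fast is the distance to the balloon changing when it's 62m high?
155√5861/5861 ≈ 2.025 m/s

z² = 140² + y²
z = √(140² + 62²) = 2√5861
dz/dt = y/z · dy/dt = 62/(2√5861) · 5 = 155√5861/5861 ≈ 2.025 m/s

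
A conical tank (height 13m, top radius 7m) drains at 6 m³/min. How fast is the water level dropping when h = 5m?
1014/(1225π) ≈ 0.2635 m/min

r/h = 7/13, so r = (7/13)h
V = (1/3)πr²h = (1/3)π((7/13)h)²h = (49/507)πh³
dV/dh = (49/169)πh²
dh/dt = (dV/dt)/(dV/dh) = -6/((49/169)π·5²) = -1014/(1225π) m/min
The level is dropping at 1014/(1225π) ≈ 0.2635 m/min.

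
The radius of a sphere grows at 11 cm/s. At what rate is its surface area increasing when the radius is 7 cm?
616π cm²/s

S = 4πr²
dS/dt = dS/dr · dr/dt = 8πr · 11
At r = 7: dS/dt = 616π cm²/s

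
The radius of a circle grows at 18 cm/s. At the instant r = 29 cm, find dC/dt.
36π cm/s

C = 2πr
dC/dt = 2π · dr/dt = 2π · 18 = 36π cm/s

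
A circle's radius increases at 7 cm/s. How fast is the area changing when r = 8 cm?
112π cm²/s

A = πr²
dA/dt = 2πr · dr/dt = 2π(8)(7) = 112π cm²/s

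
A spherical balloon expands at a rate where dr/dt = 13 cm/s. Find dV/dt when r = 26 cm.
35152π cm³/s

V = (4/3)πr³
dV/dt = dV/dr · dr/dt = 4πr² · 13
At r = 26: dV/dt = 35152π cm³/s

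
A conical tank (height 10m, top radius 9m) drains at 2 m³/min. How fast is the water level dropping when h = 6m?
50/(729π) ≈ 0.02183 m/min

r/h = 9/10, so r = (9/10)h
V = (1/3)πr²h = (1/3)π((9/10)h)²h = (27/100)πh³
dV/dh = (81/100)πh²
dh/dt = (dV/dt)/(dV/dh) = -2/((81/100)π·6²) = -50/(729π) m/min
The level is dropping at 50/(729π) ≈ 0.02183 m/min.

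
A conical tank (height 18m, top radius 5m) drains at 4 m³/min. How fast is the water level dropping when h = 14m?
324/(1225π) ≈ 0.08419 m/min

r/h = 5/18, so r = (5/18)h
V = (1/3)πr²h = (1/3)π((5/18)h)²h = (25/972)πh³
dV/dh = (25/324)πh²
dh/dt = (dV/dt)/(dV/dh) = -4/((25/324)π·14²) = -324/(1225π) m/min
The level is dropping at 324/(1225π) ≈ 0.08419 m/min.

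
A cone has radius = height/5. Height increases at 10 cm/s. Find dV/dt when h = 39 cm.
3042π/5 cm³/s

V = (1/3)π(h/5)²h = πh³/75
dV/dt = πh²/25 · 10
At h = 39: dV/dt = 3042π/5 cm³/s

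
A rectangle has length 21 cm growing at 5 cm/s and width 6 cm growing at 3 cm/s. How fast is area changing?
93 cm²/s

A = lw
dA/dt = w·dl/dt + l·dw/dt = 6·5 + 21·3 = 93 cm²/s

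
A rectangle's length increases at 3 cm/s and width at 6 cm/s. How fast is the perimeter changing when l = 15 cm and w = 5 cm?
18 cm/s

P = 2(l + w)
dP/dt = 2(dl/dt + dw/dt) = 2(3 + 6) = 18 cm/s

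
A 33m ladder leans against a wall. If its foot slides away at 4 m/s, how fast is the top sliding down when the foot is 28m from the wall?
112√305/305 ≈ 6.413 m/s

x² + y² = 33²
2x·dx/dt + 2y·dy/dt = 0
dy/dt = -x/y · dx/dt = -28/√305 · 4 = -112√305/305 m/s
The top is descending at 112√305/305 ≈ 6.413 m/s.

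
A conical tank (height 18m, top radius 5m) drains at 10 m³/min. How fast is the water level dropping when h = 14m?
162/(245π) ≈ 0.2105 m/min

r/h = 5/18, so r = (5/18)h
V = (1/3)πr²h = (1/3)π((5/18)h)²h = (25/972)πh³
dV/dh = (25/324)πh²
dh/dt = (dV/dt)/(dV/dh) = -10/((25/324)π·14²) = -162/(245π) m/min
The level is dropping at 162/(245π) ≈ 0.2105 m/min.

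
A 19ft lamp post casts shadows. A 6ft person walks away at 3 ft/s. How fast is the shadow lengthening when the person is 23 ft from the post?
18/13 ft/s

By similar triangles: 19/(x+s) = 6/s
Solving: s = 6x/13
ds/dt = 6/13 · dx/dt = 6/13 · 3 = 18/13 ft/s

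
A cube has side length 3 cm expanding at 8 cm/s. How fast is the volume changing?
216 cm³/s

V = s³
dV/dt = 3s² · ds/dt = 3·3²·8 = 216 cm³/s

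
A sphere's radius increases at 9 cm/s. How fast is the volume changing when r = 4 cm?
576π cm³/s

V = (4/3)πr³
dV/dt = dV/dr · dr/dt = 4πr² · 9
At r = 4: dV/dt = 576π cm³/s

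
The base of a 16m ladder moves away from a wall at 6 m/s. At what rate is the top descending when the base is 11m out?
22√15/15 ≈ 5.68 m/s

x² + y² = 16²
2x·dx/dt + 2y·dy/dt = 0
dy/dt = -x/y · dx/dt = -11/(3√15) · 6 = -22√15/15 m/s
The top is descending at 22√15/15 ≈ 5.68 m/s.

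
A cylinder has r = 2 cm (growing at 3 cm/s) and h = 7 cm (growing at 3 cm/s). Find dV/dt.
96π cm³/s

V = πr²h
dV/dt = 2πrh·dr/dt + πr²·dh/dt
= 2π(2)(7)(3) + π(2)²(3)
= 96π cm³/s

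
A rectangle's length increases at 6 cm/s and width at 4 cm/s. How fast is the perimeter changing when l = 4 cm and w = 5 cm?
20 cm/s

P = 2(l + w)
dP/dt = 2(dl/dt + dw/dt) = 2(6 + 4) = 20 cm/s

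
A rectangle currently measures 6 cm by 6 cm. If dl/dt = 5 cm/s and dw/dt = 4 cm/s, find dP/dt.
18 cm/s

P = 2(l + w)
dP/dt = 2(dl/dt + dw/dt) = 2(5 + 4) = 18 cm/s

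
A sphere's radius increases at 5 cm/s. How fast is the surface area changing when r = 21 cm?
840π cm²/s

S = 4πr²
dS/dt = dS/dr · dr/dt = 8πr · 5
At r = 21: dS/dt = 840π cm²/s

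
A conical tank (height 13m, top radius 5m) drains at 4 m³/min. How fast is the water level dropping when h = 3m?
676/(225π) ≈ 0.9563 m/min

r/h = 5/13, so r = (5/13)h
V = (1/3)πr²h = (1/3)π((5/13)h)²h = (25/507)πh³
dV/dh = (25/169)πh²
dh/dt = (dV/dt)/(dV/dh) = -4/((25/169)π·3²) = -676/(225π) m/min
The level is dropping at 676/(225π) ≈ 0.9563 m/min.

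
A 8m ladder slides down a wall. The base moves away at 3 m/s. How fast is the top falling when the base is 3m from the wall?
9√55/55 ≈ 1.214 m/s

x² + y² = 8²
2x·dx/dt + 2y·dy/dt = 0
dy/dt = -x/y · dx/dt = -3/√55 · 3 = -9√55/55 m/s
The top is descending at 9√55/55 ≈ 1.214 m/s.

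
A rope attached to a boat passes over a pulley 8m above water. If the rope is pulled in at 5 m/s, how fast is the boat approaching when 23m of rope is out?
23√465/93 ≈ 5.333 m/s

rope² = x² + 8²
x = √(23² - 8²) = √465
dx/dt = (rope/x) · d(rope)/dt = (23/√465) · (-5) = -23√465/93 m/s
The boat approaches at 23√465/93 ≈ 5.333 m/s.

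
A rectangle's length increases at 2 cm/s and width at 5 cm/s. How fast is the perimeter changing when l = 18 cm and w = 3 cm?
14 cm/s

P = 2(l + w)
dP/dt = 2(dl/dt + dw/dt) = 2(2 + 5) = 14 cm/s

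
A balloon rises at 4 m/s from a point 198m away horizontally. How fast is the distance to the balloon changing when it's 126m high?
14√170/85 ≈ 2.148 m/s

z² = 198² + y²
z = √(198² + 126²) = 18√170
dz/dt = y/z · dy/dt = 126/(18√170) · 4 = 14√170/85 ≈ 2.148 m/s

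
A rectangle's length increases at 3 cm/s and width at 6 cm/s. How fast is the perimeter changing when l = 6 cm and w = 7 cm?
18 cm/s

P = 2(l + w)
dP/dt = 2(dl/dt + dw/dt) = 2(3 + 6) = 18 cm/s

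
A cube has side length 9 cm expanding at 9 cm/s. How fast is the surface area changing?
972 cm²/s

A = 6s²
dA/dt = 12s · ds/dt = 12·9·9 = 972 cm²/s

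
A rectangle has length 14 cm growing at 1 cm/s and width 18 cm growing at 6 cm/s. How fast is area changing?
102 cm²/s

A = lw
dA/dt = w·dl/dt + l·dw/dt = 18·1 + 14·6 = 102 cm²/s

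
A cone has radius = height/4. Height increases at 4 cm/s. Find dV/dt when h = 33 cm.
1089π/4 cm³/s

V = (1/3)π(h/4)²h = πh³/48
dV/dt = πh²/16 · 4
At h = 33: dV/dt = 1089π/4 cm³/s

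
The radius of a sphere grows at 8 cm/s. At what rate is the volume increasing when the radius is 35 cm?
39200π cm³/s

V = (4/3)πr³
dV/dt = dV/dr · dr/dt = 4πr² · 8
At r = 35: dV/dt = 39200π cm³/s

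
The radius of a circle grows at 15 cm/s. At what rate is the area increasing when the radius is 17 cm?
510π cm²/s

A = πr²
dA/dt = 2πr · dr/dt = 2π(17)(15) = 510π cm²/s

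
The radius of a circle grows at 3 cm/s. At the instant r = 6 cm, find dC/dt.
6π cm/s

C = 2πr
dC/dt = 2π · dr/dt = 2π · 3 = 6π cm/s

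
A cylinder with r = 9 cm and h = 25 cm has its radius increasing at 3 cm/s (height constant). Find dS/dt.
258π cm²/s

S = 2πrh + 2πr² (lateral + bases)
dS/dt = (2πh + 4πr)·dr/dt = (2π·25 + 4π·9)·3
= 258π cm²/s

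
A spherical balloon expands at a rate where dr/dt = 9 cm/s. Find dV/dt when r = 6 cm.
1296π cm³/s

V = (4/3)πr³
dV/dt = dV/dr · dr/dt = 4πr² · 9
At r = 6: dV/dt = 1296π cm³/s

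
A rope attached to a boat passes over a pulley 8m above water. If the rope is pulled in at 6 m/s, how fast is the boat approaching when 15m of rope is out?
90√161/161 ≈ 7.093 m/s

rope² = x² + 8²
x = √(15² - 8²) = √161
dx/dt = (rope/x) · d(rope)/dt = (15/√161) · (-6) = -90√161/161 m/s
The boat approaches at 90√161/161 ≈ 7.093 m/s.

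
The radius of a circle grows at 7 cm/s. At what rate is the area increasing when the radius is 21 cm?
294π cm²/s

A = πr²
dA/dt = 2πr · dr/dt = 2π(21)(7) = 294π cm²/s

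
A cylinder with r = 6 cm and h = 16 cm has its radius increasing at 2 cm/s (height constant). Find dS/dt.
112π cm²/s

S = 2πrh + 2πr² (lateral + bases)
dS/dt = (2πh + 4πr)·dr/dt = (2π·16 + 4π·6)·2
= 112π cm²/s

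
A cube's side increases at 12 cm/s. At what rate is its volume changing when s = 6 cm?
1296 cm³/s

V = s³
dV/dt = 3s² · ds/dt = 3·6²·12 = 1296 cm³/s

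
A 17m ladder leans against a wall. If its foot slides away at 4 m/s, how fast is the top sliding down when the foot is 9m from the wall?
9√13/13 ≈ 2.496 m/s

x² + y² = 17²
2x·dx/dt + 2y·dy/dt = 0
dy/dt = -x/y · dx/dt = -9/(4√13) · 4 = -9√13/13 m/s
The top is descending at 9√13/13 ≈ 2.496 m/s.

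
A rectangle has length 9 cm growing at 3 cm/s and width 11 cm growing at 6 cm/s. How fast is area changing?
87 cm²/s

A = lw
dA/dt = w·dl/dt + l·dw/dt = 11·3 + 9·6 = 87 cm²/s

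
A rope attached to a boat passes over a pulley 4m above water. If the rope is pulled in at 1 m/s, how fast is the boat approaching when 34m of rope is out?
17√285/285 ≈ 1.007 m/s

rope² = x² + 4²
x = √(34² - 4²) = 2√285
dx/dt = (rope/x) · d(rope)/dt = (34/(2√285)) · (-1) = -17√285/285 m/s
The boat approaches at 17√285/285 ≈ 1.007 m/s.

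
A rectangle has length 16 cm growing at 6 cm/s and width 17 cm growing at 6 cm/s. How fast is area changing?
198 cm²/s

A = lw
dA/dt = w·dl/dt + l·dw/dt = 17·6 + 16·6 = 198 cm²/s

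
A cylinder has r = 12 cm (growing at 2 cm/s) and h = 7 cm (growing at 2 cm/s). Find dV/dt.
624π cm³/s

V = πr²h
dV/dt = 2πrh·dr/dt + πr²·dh/dt
= 2π(12)(7)(2) + π(12)²(2)
= 624π cm³/s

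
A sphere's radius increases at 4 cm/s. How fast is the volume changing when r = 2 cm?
64π cm³/s

V = (4/3)πr³
dV/dt = dV/dr · dr/dt = 4πr² · 4
At r = 2: dV/dt = 64π cm³/s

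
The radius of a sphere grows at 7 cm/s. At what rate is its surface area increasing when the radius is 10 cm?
560π cm²/s

S = 4πr²
dS/dt = dS/dr · dr/dt = 8πr · 7
At r = 10: dS/dt = 560π cm²/s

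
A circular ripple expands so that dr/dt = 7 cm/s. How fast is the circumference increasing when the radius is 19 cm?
14π cm/s

C = 2πr
dC/dt = 2π · dr/dt = 2π · 7 = 14π cm/s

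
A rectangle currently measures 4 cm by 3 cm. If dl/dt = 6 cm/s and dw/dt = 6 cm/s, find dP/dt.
24 cm/s

P = 2(l + w)
dP/dt = 2(dl/dt + dw/dt) = 2(6 + 6) = 24 cm/s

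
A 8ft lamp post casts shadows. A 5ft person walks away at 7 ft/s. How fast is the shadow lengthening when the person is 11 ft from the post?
35/3 ft/s

By similar triangles: 8/(x+s) = 5/s
Solving: s = 5x/3
ds/dt = 5/3 · dx/dt = 5/3 · 7 = 35/3 ft/s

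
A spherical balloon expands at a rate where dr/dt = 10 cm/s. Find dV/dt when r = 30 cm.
36000π cm³/s

V = (4/3)πr³
dV/dt = dV/dr · dr/dt = 4πr² · 10
At r = 30: dV/dt = 36000π cm³/s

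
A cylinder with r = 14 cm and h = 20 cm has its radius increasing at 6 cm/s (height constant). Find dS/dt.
576π cm²/s

S = 2πrh + 2πr² (lateral + bases)
dS/dt = (2πh + 4πr)·dr/dt = (2π·20 + 4π·14)·6
= 576π cm²/s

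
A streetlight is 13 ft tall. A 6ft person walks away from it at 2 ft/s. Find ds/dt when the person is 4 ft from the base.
12/7 ft/s

By similar triangles: 13/(x+s) = 6/s
Solving: s = 6x/7
ds/dt = 6/7 · dx/dt = 6/7 · 2 = 12/7 ft/s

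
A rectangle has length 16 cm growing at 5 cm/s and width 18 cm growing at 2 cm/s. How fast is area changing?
122 cm²/s

A = lw
dA/dt = w·dl/dt + l·dw/dt = 18·5 + 16·2 = 122 cm²/s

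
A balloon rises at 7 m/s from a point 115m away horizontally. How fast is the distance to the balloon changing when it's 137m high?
959√31994/31994 ≈ 5.361 m/s

z² = 115² + y²
z = √(115² + 137²) = √31994
dz/dt = y/z · dy/dt = 137/√31994 · 7 = 959√31994/31994 ≈ 5.361 m/s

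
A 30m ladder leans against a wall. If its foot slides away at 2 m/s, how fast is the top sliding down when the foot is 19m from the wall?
38√11/77 ≈ 1.637 m/s

x² + y² = 30²
2x·dx/dt + 2y·dy/dt = 0
dy/dt = -x/y · dx/dt = -19/(7√11) · 2 = -38√11/77 m/s
The top is descending at 38√11/77 ≈ 1.637 m/s.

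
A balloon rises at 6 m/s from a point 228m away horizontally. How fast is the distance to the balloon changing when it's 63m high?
126√6217/6217 ≈ 1.598 m/s

z² = 228² + y²
z = √(228² + 63²) = 3√6217
dz/dt = y/z · dy/dt = 63/(3√6217) · 6 = 126√6217/6217 ≈ 1.598 m/s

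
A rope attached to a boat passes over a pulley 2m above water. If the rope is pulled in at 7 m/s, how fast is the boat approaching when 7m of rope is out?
49√5/15 ≈ 7.304 m/s

rope² = x² + 2²
x = √(7² - 2²) = 3√5
dx/dt = (rope/x) · d(rope)/dt = (7/(3√5)) · (-7) = -49√5/15 m/s
The boat approaches at 49√5/15 ≈ 7.304 m/s.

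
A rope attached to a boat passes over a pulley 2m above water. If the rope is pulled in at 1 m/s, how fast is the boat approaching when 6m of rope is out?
3√2/4 ≈ 1.061 m/s

rope² = x² + 2²
x = √(6² - 2²) = 4√2
dx/dt = (rope/x) · d(rope)/dt = (6/(4√2)) · (-1) = -3√2/4 m/s
The boat approaches at 3√2/4 ≈ 1.061 m/s.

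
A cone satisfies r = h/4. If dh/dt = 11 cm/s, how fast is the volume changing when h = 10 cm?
275π/4 cm³/s

V = (1/3)π(h/4)²h = πh³/48
dV/dt = πh²/16 · 11
At h = 10: dV/dt = 275π/4 cm³/s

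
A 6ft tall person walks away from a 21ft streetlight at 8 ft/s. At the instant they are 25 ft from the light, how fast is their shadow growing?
16/5 ft/s

By similar triangles: 21/(x+s) = 6/s
Solving: s = 6x/15
ds/dt = 6/15 · dx/dt = 2/5 · 8 = 16/5 ft/s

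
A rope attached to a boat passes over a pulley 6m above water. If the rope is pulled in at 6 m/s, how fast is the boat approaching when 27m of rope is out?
54√77/77 ≈ 6.154 m/s

rope² = x² + 6²
x = √(27² - 6²) = 3√77
dx/dt = (rope/x) · d(rope)/dt = (27/(3√77)) · (-6) = -54√77/77 m/s
The boat approaches at 54√77/77 ≈ 6.154 m/s.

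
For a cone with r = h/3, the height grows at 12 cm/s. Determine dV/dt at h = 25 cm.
2500π/3 cm³/s

V = (1/3)π(h/3)²h = πh³/27
dV/dt = πh²/9 · 12
At h = 25: dV/dt = 2500π/3 cm³/s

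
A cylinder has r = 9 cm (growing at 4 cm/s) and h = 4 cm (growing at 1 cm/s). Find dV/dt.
369π cm³/s

V = πr²h
dV/dt = 2πrh·dr/dt + πr²·dh/dt
= 2π(9)(4)(4) + π(9)²(1)
= 369π cm³/s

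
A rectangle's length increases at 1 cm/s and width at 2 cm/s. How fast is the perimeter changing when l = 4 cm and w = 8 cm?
6 cm/s

P = 2(l + w)
dP/dt = 2(dl/dt + dw/dt) = 2(1 + 2) = 6 cm/s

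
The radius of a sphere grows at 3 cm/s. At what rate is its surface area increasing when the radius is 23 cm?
552π cm²/s

S = 4πr²
dS/dt = dS/dr · dr/dt = 8πr · 3
At r = 23: dS/dt = 552π cm²/s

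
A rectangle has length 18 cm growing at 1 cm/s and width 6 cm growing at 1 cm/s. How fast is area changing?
24 cm²/s

A = lw
dA/dt = w·dl/dt + l·dw/dt = 6·1 + 18·1 = 24 cm²/s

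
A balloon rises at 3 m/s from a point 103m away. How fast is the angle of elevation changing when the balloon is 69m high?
0.020104 rad/s

tan(θ) = y/103
sec²(θ) · dθ/dt = (1/103) · dy/dt
dθ/dt = cos²(θ)/103 · 3 = 103/(103² + 69²) · 3
dθ/dt = 0.020104 rad/s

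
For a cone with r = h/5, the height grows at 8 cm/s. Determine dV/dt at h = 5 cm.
8π cm³/s

V = (1/3)π(h/5)²h = πh³/75
dV/dt = πh²/25 · 8
At h = 5: dV/dt = 8π cm³/s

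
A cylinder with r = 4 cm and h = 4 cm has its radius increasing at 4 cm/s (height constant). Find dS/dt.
96π cm²/s

S = 2πrh + 2πr² (lateral + bases)
dS/dt = (2πh + 4πr)·dr/dt = (2π·4 + 4π·4)·4
= 96π cm²/s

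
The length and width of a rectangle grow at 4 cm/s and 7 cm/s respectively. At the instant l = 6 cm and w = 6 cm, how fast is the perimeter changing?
22 cm/s

P = 2(l + w)
dP/dt = 2(dl/dt + dw/dt) = 2(4 + 7) = 22 cm/s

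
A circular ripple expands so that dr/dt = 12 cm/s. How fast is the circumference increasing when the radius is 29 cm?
24π cm/s

C = 2πr
dC/dt = 2π · dr/dt = 2π · 12 = 24π cm/s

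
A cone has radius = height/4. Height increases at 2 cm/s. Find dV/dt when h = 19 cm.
361π/8 cm³/s

V = (1/3)π(h/4)²h = πh³/48
dV/dt = πh²/16 · 2
At h = 19: dV/dt = 361π/8 cm³/s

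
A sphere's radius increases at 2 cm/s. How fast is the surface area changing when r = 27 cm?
432π cm²/s

S = 4πr²
dS/dt = dS/dr · dr/dt = 8πr · 2
At r = 27: dS/dt = 432π cm²/s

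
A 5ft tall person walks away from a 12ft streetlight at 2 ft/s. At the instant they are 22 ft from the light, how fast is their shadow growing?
10/7 ft/s

By similar triangles: 12/(x+s) = 5/s
Solving: s = 5x/7
ds/dt = 5/7 · dx/dt = 5/7 · 2 = 10/7 ft/s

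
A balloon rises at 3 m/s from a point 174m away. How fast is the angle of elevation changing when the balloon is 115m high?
0.012 rad/s

tan(θ) = y/174
sec²(θ) · dθ/dt = (1/174) · dy/dt
dθ/dt = cos²(θ)/174 · 3 = 174/(174² + 115²) · 3
dθ/dt = 0.012 rad/s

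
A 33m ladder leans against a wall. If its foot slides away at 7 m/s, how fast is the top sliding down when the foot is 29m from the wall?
203√62/124 ≈ 12.89 m/s

x² + y² = 33²
2x·dx/dt + 2y·dy/dt = 0
dy/dt = -x/y · dx/dt = -29/(2√62) · 7 = -203√62/124 m/s
The top is descending at 203√62/124 ≈ 12.89 m/s.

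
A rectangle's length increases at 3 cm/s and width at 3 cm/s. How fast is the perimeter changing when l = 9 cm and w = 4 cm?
12 cm/s

P = 2(l + w)
dP/dt = 2(dl/dt + dw/dt) = 2(3 + 3) = 12 cm/s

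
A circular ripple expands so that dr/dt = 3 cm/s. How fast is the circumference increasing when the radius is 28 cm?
6π cm/s

C = 2πr
dC/dt = 2π · dr/dt = 2π · 3 = 6π cm/s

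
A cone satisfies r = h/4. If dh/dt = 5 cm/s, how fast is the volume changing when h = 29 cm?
4205π/16 cm³/s

V = (1/3)π(h/4)²h = πh³/48
dV/dt = πh²/16 · 5
At h = 29: dV/dt = 4205π/16 cm³/s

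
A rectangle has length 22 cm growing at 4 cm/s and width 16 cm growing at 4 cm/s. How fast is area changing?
152 cm²/s

A = lw
dA/dt = w·dl/dt + l·dw/dt = 16·4 + 22·4 = 152 cm²/s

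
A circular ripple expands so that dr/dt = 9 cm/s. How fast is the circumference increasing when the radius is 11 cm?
18π cm/s

C = 2πr
dC/dt = 2π · dr/dt = 2π · 9 = 18π cm/s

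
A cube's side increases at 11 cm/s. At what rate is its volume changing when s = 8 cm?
2112 cm³/s

V = s³
dV/dt = 3s² · ds/dt = 3·8²·11 = 2112 cm³/s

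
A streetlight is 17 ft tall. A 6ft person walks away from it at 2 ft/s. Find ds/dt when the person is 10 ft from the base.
12/11 ft/s

By similar triangles: 17/(x+s) = 6/s
Solving: s = 6x/11
ds/dt = 6/11 · dx/dt = 6/11 · 2 = 12/11 ft/s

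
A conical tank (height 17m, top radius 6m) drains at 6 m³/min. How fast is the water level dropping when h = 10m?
289/(600π) ≈ 0.1533 m/min

r/h = 6/17, so r = (6/17)h
V = (1/3)πr²h = (1/3)π((6/17)h)²h = (12/289)πh³
dV/dh = (36/289)πh²
dh/dt = (dV/dt)/(dV/dh) = -6/((36/289)π·10²) = -289/(600π) m/min
The level is dropping at 289/(600π) ≈ 0.1533 m/min.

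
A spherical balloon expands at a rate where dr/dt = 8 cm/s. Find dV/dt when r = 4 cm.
512π cm³/s

V = (4/3)πr³
dV/dt = dV/dr · dr/dt = 4πr² · 8
At r = 4: dV/dt = 512π cm³/s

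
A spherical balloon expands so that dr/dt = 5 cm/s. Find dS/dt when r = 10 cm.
400π cm²/s

S = 4πr²
dS/dt = dS/dr · dr/dt = 8πr · 5
At r = 10: dS/dt = 400π cm²/s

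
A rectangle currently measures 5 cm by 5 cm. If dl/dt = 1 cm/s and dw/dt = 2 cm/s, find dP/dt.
6 cm/s

P = 2(l + w)
dP/dt = 2(dl/dt + dw/dt) = 2(1 + 2) = 6 cm/s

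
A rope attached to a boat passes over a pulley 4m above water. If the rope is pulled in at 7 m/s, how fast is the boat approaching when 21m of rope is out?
147√17/85 ≈ 7.131 m/s

rope² = x² + 4²
x = √(21² - 4²) = 5√17
dx/dt = (rope/x) · d(rope)/dt = (21/(5√17)) · (-7) = -147√17/85 m/s
The boat approaches at 147√17/85 ≈ 7.131 m/s.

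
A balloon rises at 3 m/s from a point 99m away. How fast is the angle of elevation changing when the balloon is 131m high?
0.011016 rad/s

tan(θ) = y/99
sec²(θ) · dθ/dt = (1/99) · dy/dt
dθ/dt = cos²(θ)/99 · 3 = 99/(99² + 131²) · 3
dθ/dt = 0.011016 rad/s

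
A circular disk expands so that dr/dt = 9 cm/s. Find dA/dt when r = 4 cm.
72π cm²/s

A = πr²
dA/dt = 2πr · dr/dt = 2π(4)(9) = 72π cm²/s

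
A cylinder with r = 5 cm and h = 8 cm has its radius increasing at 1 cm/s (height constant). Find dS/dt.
36π cm²/s

S = 2πrh + 2πr² (lateral + bases)
dS/dt = (2πh + 4πr)·dr/dt = (2π·8 + 4π·5)·1
= 36π cm²/s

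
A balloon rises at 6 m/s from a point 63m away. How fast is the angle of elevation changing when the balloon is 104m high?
0.025566 rad/s

tan(θ) = y/63
sec²(θ) · dθ/dt = (1/63) · dy/dt
dθ/dt = cos²(θ)/63 · 6 = 63/(63² + 104²) · 6
dθ/dt = 0.025566 rad/s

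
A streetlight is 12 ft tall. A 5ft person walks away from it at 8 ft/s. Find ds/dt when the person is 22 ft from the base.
40/7 ft/s

By similar triangles: 12/(x+s) = 5/s
Solving: s = 5x/7
ds/dt = 5/7 · dx/dt = 5/7 · 8 = 40/7 ft/s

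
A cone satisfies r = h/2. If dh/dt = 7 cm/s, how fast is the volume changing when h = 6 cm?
63π cm³/s

V = (1/3)π(h/2)²h = πh³/12
dV/dt = πh²/4 · 7
At h = 6: dV/dt = 63π cm³/s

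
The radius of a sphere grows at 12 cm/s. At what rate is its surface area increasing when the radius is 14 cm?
1344π cm²/s

S = 4πr²
dS/dt = dS/dr · dr/dt = 8πr · 12
At r = 14: dS/dt = 1344π cm²/s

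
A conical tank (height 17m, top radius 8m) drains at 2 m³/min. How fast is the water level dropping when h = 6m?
289/(1152π) ≈ 0.07985 m/min

r/h = 8/17, so r = (8/17)h
V = (1/3)πr²h = (1/3)π((8/17)h)²h = (64/867)πh³
dV/dh = (64/289)πh²
dh/dt = (dV/dt)/(dV/dh) = -2/((64/289)π·6²) = -289/(1152π) m/min
The level is dropping at 289/(1152π) ≈ 0.07985 m/min.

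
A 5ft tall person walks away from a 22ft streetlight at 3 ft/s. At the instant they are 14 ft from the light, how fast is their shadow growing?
15/17 ft/s

By similar triangles: 22/(x+s) = 5/s
Solving: s = 5x/17
ds/dt = 5/17 · dx/dt = 5/17 · 3 = 15/17 ft/s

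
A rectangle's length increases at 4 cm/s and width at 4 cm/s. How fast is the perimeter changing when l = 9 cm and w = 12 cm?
16 cm/s

P = 2(l + w)
dP/dt = 2(dl/dt + dw/dt) = 2(4 + 4) = 16 cm/s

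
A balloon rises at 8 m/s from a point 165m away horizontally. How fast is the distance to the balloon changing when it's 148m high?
1184√49129/49129 ≈ 5.342 m/s

z² = 165² + y²
z = √(165² + 148²) = √49129
dz/dt = y/z · dy/dt = 148/√49129 · 8 = 1184√49129/49129 ≈ 5.342 m/s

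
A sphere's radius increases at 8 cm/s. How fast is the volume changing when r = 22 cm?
15488π cm³/s

V = (4/3)πr³
dV/dt = dV/dr · dr/dt = 4πr² · 8
At r = 22: dV/dt = 15488π cm³/s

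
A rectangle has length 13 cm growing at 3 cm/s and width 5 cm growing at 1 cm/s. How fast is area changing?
28 cm²/s

A = lw
dA/dt = w·dl/dt + l·dw/dt = 5·3 + 13·1 = 28 cm²/s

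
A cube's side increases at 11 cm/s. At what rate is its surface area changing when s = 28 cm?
3696 cm²/s

A = 6s²
dA/dt = 12s · ds/dt = 12·28·11 = 3696 cm²/s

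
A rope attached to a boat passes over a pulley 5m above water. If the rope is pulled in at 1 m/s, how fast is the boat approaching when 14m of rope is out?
14√19/57 ≈ 1.071 m/s

rope² = x² + 5²
x = √(14² - 5²) = 3√19
dx/dt = (rope/x) · d(rope)/dt = (14/(3√19)) · (-1) = -14√19/57 m/s
The boat approaches at 14√19/57 ≈ 1.071 m/s.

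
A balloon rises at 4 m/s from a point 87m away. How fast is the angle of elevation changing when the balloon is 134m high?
0.013634 rad/s

tan(θ) = y/87
sec²(θ) · dθ/dt = (1/87) · dy/dt
dθ/dt = cos²(θ)/87 · 4 = 87/(87² + 134²) · 4
dθ/dt = 0.013634 rad/s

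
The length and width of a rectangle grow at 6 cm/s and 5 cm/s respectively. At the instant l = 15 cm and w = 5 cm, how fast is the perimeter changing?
22 cm/s

P = 2(l + w)
dP/dt = 2(dl/dt + dw/dt) = 2(6 + 5) = 22 cm/s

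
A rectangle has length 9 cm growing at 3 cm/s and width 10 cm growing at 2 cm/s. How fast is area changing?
48 cm²/s

A = lw
dA/dt = w·dl/dt + l·dw/dt = 10·3 + 9·2 = 48 cm²/s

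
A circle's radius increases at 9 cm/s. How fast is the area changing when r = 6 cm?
108π cm²/s

A = πr²
dA/dt = 2πr · dr/dt = 2π(6)(9) = 108π cm²/s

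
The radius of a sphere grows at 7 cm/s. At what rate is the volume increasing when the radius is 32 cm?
28672π cm³/s

V = (4/3)πr³
dV/dt = dV/dr · dr/dt = 4πr² · 7
At r = 32: dV/dt = 28672π cm³/s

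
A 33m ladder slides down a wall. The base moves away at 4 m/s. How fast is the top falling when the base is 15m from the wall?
5√6/6 ≈ 2.041 m/s

x² + y² = 33²
2x·dx/dt + 2y·dy/dt = 0
dy/dt = -x/y · dx/dt = -15/(12√6) · 4 = -5√6/6 m/s
The top is descending at 5√6/6 ≈ 2.041 m/s.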